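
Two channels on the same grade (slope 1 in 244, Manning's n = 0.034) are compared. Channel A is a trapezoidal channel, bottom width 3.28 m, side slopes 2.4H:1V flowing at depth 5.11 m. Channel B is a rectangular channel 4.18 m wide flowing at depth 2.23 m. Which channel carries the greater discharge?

channel A

Channel A: With bottom width b = 3.28 m and side slope z = 2.4: A = (b + zy)y = (3.28 + 2.4×5.11)×5.11 = 79.43 m²; P = b + 2y√(1+z²) = 3.28 + 2×5.11×2.6 = 29.85 m. Hydraulic radius R = A/P = 79.43/29.85 = 2.661 m. Q_A = (1/0.034)·79.43·2.661^(2/3)·√0.004098 = 287.2 m³/s.
Channel B: Flow area A = b·y = 4.18 × 2.23 = 9.321 m². Wetted perimeter P = b + 2y = 4.18 + 2×2.23 = 8.64 m. Hydraulic radius R = A/P = 9.321/8.64 = 1.079 m. Q_B = (1/0.034)·9.321·1.079^(2/3)·√0.004098 = 18.46 m³/s.
Q_A = 287.2 m³/s vs Q_B = 18.46 m³/s, so channel A carries more.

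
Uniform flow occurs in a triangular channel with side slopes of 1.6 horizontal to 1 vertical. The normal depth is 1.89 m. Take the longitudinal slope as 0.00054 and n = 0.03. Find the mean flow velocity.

V = 0.668 m/s

For a triangular section with side slope z = 1.6: A = zy² = 1.6×1.89² = 5.715 m²; P = 2y√(1+z²) = 2×1.89×1.887 = 7.132 m.
Hydraulic radius R = A/P = 5.715/7.132 = 0.8014 m.
From Manning's equation, V = (1/n) R^(2/3) S^(1/2) = (1/0.03) × 0.8014^(2/3) × 0.00054^(1/2) = 0.668 m/s.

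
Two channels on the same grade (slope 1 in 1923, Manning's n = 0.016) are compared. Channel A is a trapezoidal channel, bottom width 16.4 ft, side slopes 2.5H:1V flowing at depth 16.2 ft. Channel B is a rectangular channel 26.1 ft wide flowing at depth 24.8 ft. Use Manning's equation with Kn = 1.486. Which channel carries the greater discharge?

channel A

Channel A: With bottom width b = 16.4 ft and side slope z = 2.5: A = (b + zy)y = (16.4 + 2.5×16.2)×16.2 = 921.8 ft²; P = b + 2y√(1+z²) = 16.4 + 2×16.2×2.693 = 103.6 ft. Hydraulic radius R = A/P = 921.8/103.6 = 8.894 ft. Q_A = (1.486/0.016)·921.8·8.894^(2/3)·√0.00052 = 8381 ft³/s.
Channel B: Flow area A = b·y = 26.1 × 24.8 = 647.3 ft². Wetted perimeter P = b + 2y = 26.1 + 2×24.8 = 75.7 ft. Hydraulic radius R = A/P = 647.3/75.7 = 8.551 ft. Q_B = (1.486/0.016)·647.3·8.551^(2/3)·√0.00052 = 5732 ft³/s.
Q_A = 8381 ft³/s vs Q_B = 5732 ft³/s, so channel A carries more.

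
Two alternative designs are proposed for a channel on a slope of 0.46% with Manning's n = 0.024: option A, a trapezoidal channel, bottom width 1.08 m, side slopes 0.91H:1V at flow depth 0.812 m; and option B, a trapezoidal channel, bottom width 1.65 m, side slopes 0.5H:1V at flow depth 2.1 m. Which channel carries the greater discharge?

channel B

Channel A: With bottom width b = 1.08 m and side slope z = 0.91: A = (b + zy)y = (1.08 + 0.91×0.812)×0.812 = 1.477 m²; P = b + 2y√(1+z²) = 1.08 + 2×0.812×1.352 = 3.276 m. Hydraulic radius R = A/P = 1.477/3.276 = 0.4509 m. Q_A = (1/0.024)·1.477·0.4509^(2/3)·√0.0046 = 2.454 m³/s.
Channel B: With bottom width b = 1.65 m and side slope z = 0.5: A = (b + zy)y = (1.65 + 0.5×2.1)×2.1 = 5.67 m²; P = b + 2y√(1+z²) = 1.65 + 2×2.1×1.118 = 6.346 m. Hydraulic radius R = A/P = 5.67/6.346 = 0.8935 m. Q_B = (1/0.024)·5.67·0.8935^(2/3)·√0.0046 = 14.86 m³/s.
Q_A = 2.454 m³/s vs Q_B = 14.86 m³/s, so channel B carries more.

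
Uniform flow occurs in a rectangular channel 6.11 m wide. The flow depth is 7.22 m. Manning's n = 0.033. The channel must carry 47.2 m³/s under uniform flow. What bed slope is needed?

Flow area A = b·y = 6.11 × 7.22 = 44.11 m². Wetted perimeter P = b + 2y = 6.11 + 2×7.22 = 20.55 m.
Hydraulic radius R = A/P = 44.11/20.55 = 2.147 m.
From Manning's equation, S = [nQ / (1 A R^(2/3))]² = [0.033 × 47.2 / (1 × 44.11 × 2.147^(2/3))]² = 0.00045.

S = 0.00045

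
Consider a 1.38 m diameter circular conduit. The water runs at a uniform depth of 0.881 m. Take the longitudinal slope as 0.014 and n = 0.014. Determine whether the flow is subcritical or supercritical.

For a circular section of diameter D = 1.38 m at depth y = 0.881 m, the central angle is θ = 2 arccos(1 − 2y/D) = 3.703 rad. Then A = (D²/8)(θ − sin θ) = 1.008 m² and P = Dθ/2 = 2.555 m.
Hydraulic radius R = A/P = 1.008/2.555 = 0.3946 m.
V = (1/n) R^(2/3) √S = (1/0.014) × 0.3946^(2/3) × √0.014 = 4.547 m/s. Hydraulic depth D_h = A/T = 1.008/1.326 = 0.7602 m.
Froude number Fr = V/√(g·D_h) = 4.547/√(9.81×0.7602) = 1.66, which is greater than 1, so the flow is supercritical.

supercritical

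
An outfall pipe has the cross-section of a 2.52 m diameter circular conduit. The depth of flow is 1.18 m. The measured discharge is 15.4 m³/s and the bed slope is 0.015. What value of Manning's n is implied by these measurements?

For a circular section of diameter D = 2.52 m at depth y = 1.18 m, the central angle is θ = 2 arccos(1 − 2y/D) = 3.015 rad. Then A = (D²/8)(θ − sin θ) = 2.292 m² and P = Dθ/2 = 3.798 m.
Hydraulic radius R = A/P = 2.292/3.798 = 0.6035 m.
Rearranging Manning's equation: n = (1/Q) A R^(2/3) S^(1/2) = (1/15.4) × 2.292 × 0.6035^(2/3) × √0.015 = 0.013.

n = 0.013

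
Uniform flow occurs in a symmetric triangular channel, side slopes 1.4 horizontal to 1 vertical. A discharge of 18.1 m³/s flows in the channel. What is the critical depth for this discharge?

At critical depth, Q² T / (g A³) = 1, i.e. A³/T = Q²/g = 18.1²/9.81 = 33.4.
Trying y = 2.23 m: A³/T = 54.04 — high.
Trying y = 1.81 m: A³/T = 19.04 — low.
Trying y = 2.03 m: A³/T = 33.78 — ≈ 33.4.

y_c = 2.03 m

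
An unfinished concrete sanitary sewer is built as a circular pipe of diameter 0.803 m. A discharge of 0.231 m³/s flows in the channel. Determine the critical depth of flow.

y_c = 0.285 m

At critical depth, Q² T / (g A³) = 1, i.e. A³/T = Q²/g = 0.231²/9.81 = 0.005439.
Try y = 0.215 m: A³/T = 0.001823 — too small.
Try y = 0.328 m: A³/T = 0.009324 — too large.
Try y = 0.285 m: A³/T = 0.00543 — matches.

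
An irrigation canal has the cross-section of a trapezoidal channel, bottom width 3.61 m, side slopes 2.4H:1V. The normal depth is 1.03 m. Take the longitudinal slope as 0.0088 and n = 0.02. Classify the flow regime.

With bottom width b = 3.61 m and side slope z = 2.4: A = (b + zy)y = (3.61 + 2.4×1.03)×1.03 = 6.264 m²; P = b + 2y√(1+z²) = 3.61 + 2×1.03×2.6 = 8.966 m.
Hydraulic radius R = A/P = 6.264/8.966 = 0.6987 m.
V = (1/n) R^(2/3) √S = (1/0.02) × 0.6987^(2/3) × √0.0088 = 3.693 m/s. Hydraulic depth D_h = A/T = 6.264/8.554 = 0.7323 m.
Froude number Fr = V/√(g·D_h) = 3.693/√(9.81×0.7323) = 1.38, which is greater than 1, so the flow is supercritical.

supercritical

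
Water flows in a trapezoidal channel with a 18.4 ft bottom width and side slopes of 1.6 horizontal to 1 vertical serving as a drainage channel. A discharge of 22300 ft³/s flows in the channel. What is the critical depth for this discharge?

y_c = 21.1 ft

At critical depth, Q² T / (g A³) = 1, i.e. A³/T = Q²/g = 22300²/32.2 = 15440000.
Trying y = 16.9 ft: A³/T = 6248000 — short.
Trying y = 24.5 ft: A³/T = 29030000 — over.
Trying y = 21.1 ft: A³/T = 15520000 — matches.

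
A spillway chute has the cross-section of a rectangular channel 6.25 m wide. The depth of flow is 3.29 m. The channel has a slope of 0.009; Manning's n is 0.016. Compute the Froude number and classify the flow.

supercritical

Flow area A = b·y = 6.25 × 3.29 = 20.56 m². Wetted perimeter P = b + 2y = 6.25 + 2×3.29 = 12.83 m.
Hydraulic radius R = A/P = 20.56/12.83 = 1.603 m.
V = (1/n) R^(2/3) √S = (1/0.016) × 1.603^(2/3) × √0.009 = 8.12 m/s. Hydraulic depth D_h = A/T = 20.56/6.25 = 3.29 m.
Froude number Fr = V/√(g·D_h) = 8.12/√(9.81×3.29) = 1.43, which is greater than 1, so the flow is supercritical.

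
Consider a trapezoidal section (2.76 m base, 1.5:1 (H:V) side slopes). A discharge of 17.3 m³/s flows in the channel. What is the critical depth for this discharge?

At critical depth, Q² T / (g A³) = 1, i.e. A³/T = Q²/g = 17.3²/9.81 = 30.51.
Trying y = 0.941 m: A³/T = 10.83 — too small.
Trying y = 1.5 m: A³/T = 58.46 — too large.
Trying y = 1.26 m: A³/T = 30.75 — close enough.

y_c = 1.26 m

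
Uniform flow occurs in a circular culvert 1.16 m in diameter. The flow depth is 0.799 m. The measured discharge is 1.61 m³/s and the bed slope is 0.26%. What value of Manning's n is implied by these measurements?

For a circular section of diameter D = 1.16 m at depth y = 0.799 m, the central angle is θ = 2 arccos(1 − 2y/D) = 3.916 rad. Then A = (D²/8)(θ − sin θ) = 0.7763 m² and P = Dθ/2 = 2.271 m.
Hydraulic radius R = A/P = 0.7763/2.271 = 0.3418 m.
Rearranging Manning's equation: n = (1/Q) A R^(2/3) S^(1/2) = (1/1.61) × 0.7763 × 0.3418^(2/3) × √0.0026 = 0.012.

n = 0.012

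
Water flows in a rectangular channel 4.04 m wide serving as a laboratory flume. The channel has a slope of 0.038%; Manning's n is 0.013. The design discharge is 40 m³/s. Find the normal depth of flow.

Manning's equation rearranged: A R^(2/3) = nQ / (1·√S) = 0.013 × 40 / (√0.00038) = 26.68.
Trying y = 4.09 m: A R^(2/3) = 20.21 — low.
Trying y = 6.27 m: A R^(2/3) = 33.6 — high.
Trying y = 5.15 m: A R^(2/3) = 26.67 — close enough.

y_n = 5.15 m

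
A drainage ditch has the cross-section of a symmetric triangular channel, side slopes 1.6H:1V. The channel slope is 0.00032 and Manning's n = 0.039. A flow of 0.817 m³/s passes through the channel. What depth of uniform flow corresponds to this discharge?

y_n = 1.29 m

Manning's equation rearranged: A R^(2/3) = nQ / (1·√S) = 0.039 × 0.817 / (√0.00032) = 1.781.
Try y = 1.41 m: A R^(2/3) = 2.257 — high.
Try y = 1.29 m: A R^(2/3) = 1.781 — ≈ 1.781.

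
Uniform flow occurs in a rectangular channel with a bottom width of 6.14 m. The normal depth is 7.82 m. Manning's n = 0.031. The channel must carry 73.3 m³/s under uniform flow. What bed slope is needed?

S = 0.000781

Flow area A = b·y = 6.14 × 7.82 = 48.01 m². Wetted perimeter P = b + 2y = 6.14 + 2×7.82 = 21.78 m.
Hydraulic radius R = A/P = 48.01/21.78 = 2.205 m.
From Manning's equation, S = [nQ / (1 A R^(2/3))]² = [0.031 × 73.3 / (1 × 48.01 × 2.205^(2/3))]² = 0.000781.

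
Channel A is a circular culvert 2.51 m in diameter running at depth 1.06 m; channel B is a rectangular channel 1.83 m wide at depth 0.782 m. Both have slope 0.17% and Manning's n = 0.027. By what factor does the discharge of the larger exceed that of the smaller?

1.68

Channel A: For a circular section of diameter D = 2.51 m at depth y = 1.06 m, the central angle is θ = 2 arccos(1 − 2y/D) = 2.83 rad. Then A = (D²/8)(θ − sin θ) = 1.987 m² and P = Dθ/2 = 3.551 m. Hydraulic radius R = A/P = 1.987/3.551 = 0.5594 m. Q_A = (1/0.027)·1.987·0.5594^(2/3)·√0.0017 = 2.06 m³/s.
Channel B: Flow area A = b·y = 1.83 × 0.782 = 1.431 m². Wetted perimeter P = b + 2y = 1.83 + 2×0.782 = 3.394 m. Hydraulic radius R = A/P = 1.431/3.394 = 0.4216 m. Q_B = (1/0.027)·1.431·0.4216^(2/3)·√0.0017 = 1.229 m³/s.
The larger discharge is 2.06 m³/s and the smaller is 1.229 m³/s; the ratio is 1.68.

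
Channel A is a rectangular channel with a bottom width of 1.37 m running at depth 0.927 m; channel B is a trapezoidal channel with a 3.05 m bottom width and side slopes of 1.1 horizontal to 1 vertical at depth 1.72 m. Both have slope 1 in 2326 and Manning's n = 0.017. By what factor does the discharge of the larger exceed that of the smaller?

12.8

Channel A: Flow area A = b·y = 1.37 × 0.927 = 1.27 m². Wetted perimeter P = b + 2y = 1.37 + 2×0.927 = 3.224 m. Hydraulic radius R = A/P = 1.27/3.224 = 0.3939 m. Q_A = (1/0.017)·1.27·0.3939^(2/3)·√0.0004299 = 0.8324 m³/s.
Channel B: With bottom width b = 3.05 m and side slope z = 1.1: A = (b + zy)y = (3.05 + 1.1×1.72)×1.72 = 8.5 m²; P = b + 2y√(1+z²) = 3.05 + 2×1.72×1.487 = 8.164 m. Hydraulic radius R = A/P = 8.5/8.164 = 1.041 m. Q_B = (1/0.017)·8.5·1.041^(2/3)·√0.0004299 = 10.65 m³/s.
The larger discharge is 10.65 m³/s and the smaller is 0.8324 m³/s; the ratio is 12.8.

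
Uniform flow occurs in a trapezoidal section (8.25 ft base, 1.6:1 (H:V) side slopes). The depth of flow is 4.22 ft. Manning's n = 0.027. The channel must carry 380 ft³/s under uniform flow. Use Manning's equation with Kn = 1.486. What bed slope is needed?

S = 0.0033

With bottom width b = 8.25 ft and side slope z = 1.6: A = (b + zy)y = (8.25 + 1.6×4.22)×4.22 = 63.31 ft²; P = b + 2y√(1+z²) = 8.25 + 2×4.22×1.887 = 24.17 ft.
Hydraulic radius R = A/P = 63.31/24.17 = 2.619 ft.
From Manning's equation, S = [nQ / (1.486 A R^(2/3))]² = [0.027 × 380 / (1.486 × 63.31 × 2.619^(2/3))]² = 0.0033.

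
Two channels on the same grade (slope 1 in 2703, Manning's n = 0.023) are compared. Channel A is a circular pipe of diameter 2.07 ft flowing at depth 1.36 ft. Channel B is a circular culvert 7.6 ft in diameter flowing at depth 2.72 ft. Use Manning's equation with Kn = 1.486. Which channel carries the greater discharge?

channel B

Channel A: For a circular section of diameter D = 2.07 ft at depth y = 1.36 ft, the central angle is θ = 2 arccos(1 − 2y/D) = 3.78 rad. Then A = (D²/8)(θ − sin θ) = 2.344 ft² and P = Dθ/2 = 3.913 ft. Hydraulic radius R = A/P = 2.344/3.913 = 0.5991 ft. Q_A = (1.486/0.023)·2.344·0.5991^(2/3)·√0.00037 = 2.07 ft³/s.
Channel B: For a circular section of diameter D = 7.6 ft at depth y = 2.72 ft, the central angle is θ = 2 arccos(1 − 2y/D) = 2.565 rad. Then A = (D²/8)(θ − sin θ) = 14.59 ft² and P = Dθ/2 = 9.748 ft. Hydraulic radius R = A/P = 14.59/9.748 = 1.496 ft. Q_B = (1.486/0.023)·14.59·1.496^(2/3)·√0.00037 = 23.71 ft³/s.
Q_A = 2.07 ft³/s vs Q_B = 23.71 ft³/s, so channel B carries more.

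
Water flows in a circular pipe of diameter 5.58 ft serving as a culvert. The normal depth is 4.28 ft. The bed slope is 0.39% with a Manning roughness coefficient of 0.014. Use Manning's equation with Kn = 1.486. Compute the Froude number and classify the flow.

For a circular section of diameter D = 5.58 ft at depth y = 4.28 ft, the central angle is θ = 2 arccos(1 − 2y/D) = 4.268 rad. Then A = (D²/8)(θ − sin θ) = 20.13 ft² and P = Dθ/2 = 11.91 ft.
Hydraulic radius R = A/P = 20.13/11.91 = 1.69 ft.
V = (1.486/n) R^(2/3) √S = (1.486/0.014) × 1.69^(2/3) × √0.0039 = 9.405 ft/s. Hydraulic depth D_h = A/T = 20.13/4.718 = 4.266 ft.
Froude number Fr = V/√(g·D_h) = 9.405/√(32.2×4.266) = 0.802, which is less than 1, so the flow is subcritical.

subcritical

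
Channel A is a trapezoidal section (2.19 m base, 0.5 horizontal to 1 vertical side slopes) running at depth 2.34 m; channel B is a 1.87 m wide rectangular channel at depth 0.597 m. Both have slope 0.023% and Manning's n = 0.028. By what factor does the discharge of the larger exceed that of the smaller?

14.3

Channel A: With bottom width b = 2.19 m and side slope z = 0.5: A = (b + zy)y = (2.19 + 0.5×2.34)×2.34 = 7.862 m²; P = b + 2y√(1+z²) = 2.19 + 2×2.34×1.118 = 7.422 m. Hydraulic radius R = A/P = 7.862/7.422 = 1.059 m. Q_A = (1/0.028)·7.862·1.059^(2/3)·√0.00023 = 4.425 m³/s.
Channel B: Flow area A = b·y = 1.87 × 0.597 = 1.116 m². Wetted perimeter P = b + 2y = 1.87 + 2×0.597 = 3.064 m. Hydraulic radius R = A/P = 1.116/3.064 = 0.3644 m. Q_B = (1/0.028)·1.116·0.3644^(2/3)·√0.00023 = 0.3085 m³/s.
The larger discharge is 4.425 m³/s and the smaller is 0.3085 m³/s; the ratio is 14.3.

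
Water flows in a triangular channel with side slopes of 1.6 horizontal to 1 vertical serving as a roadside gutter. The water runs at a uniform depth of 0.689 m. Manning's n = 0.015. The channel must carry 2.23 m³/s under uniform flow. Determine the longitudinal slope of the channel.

S = 0.01

For a triangular section with side slope z = 1.6: A = zy² = 1.6×0.689² = 0.7596 m²; P = 2y√(1+z²) = 2×0.689×1.887 = 2.6 m.
Hydraulic radius R = A/P = 0.7596/2.6 = 0.2921 m.
From Manning's equation, S = [nQ / (1 A R^(2/3))]² = [0.015 × 2.23 / (1 × 0.7596 × 0.2921^(2/3))]² = 0.01.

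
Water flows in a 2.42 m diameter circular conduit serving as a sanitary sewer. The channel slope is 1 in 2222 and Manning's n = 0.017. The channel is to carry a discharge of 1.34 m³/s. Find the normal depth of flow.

y_n = 0.951 m

Manning's equation rearranged: A R^(2/3) = nQ / (1·√S) = 0.017 × 1.34 / (√0.00045) = 1.074.
Try y = 1.06 m: A R^(2/3) = 1.306 — over.
Try y = 0.951 m: A R^(2/3) = 1.073 — ≈ 1.074.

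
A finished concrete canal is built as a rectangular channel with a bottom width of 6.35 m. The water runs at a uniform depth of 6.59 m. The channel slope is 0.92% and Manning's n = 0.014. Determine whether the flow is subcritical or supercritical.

Flow area A = b·y = 6.35 × 6.59 = 41.85 m². Wetted perimeter P = b + 2y = 6.35 + 2×6.59 = 19.53 m.
Hydraulic radius R = A/P = 41.85/19.53 = 2.143 m.
V = (1/n) R^(2/3) √S = (1/0.014) × 2.143^(2/3) × √0.0092 = 11.39 m/s. Hydraulic depth D_h = A/T = 41.85/6.35 = 6.59 m.
Froude number Fr = V/√(g·D_h) = 11.39/√(9.81×6.59) = 1.42, which is greater than 1, so the flow is supercritical.

supercritical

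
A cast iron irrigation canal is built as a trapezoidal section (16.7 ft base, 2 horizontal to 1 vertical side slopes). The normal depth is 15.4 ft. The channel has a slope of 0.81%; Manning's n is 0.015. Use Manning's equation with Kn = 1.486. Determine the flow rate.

With bottom width b = 16.7 ft and side slope z = 2: A = (b + zy)y = (16.7 + 2×15.4)×15.4 = 731.5 ft²; P = b + 2y√(1+z²) = 16.7 + 2×15.4×2.236 = 85.57 ft.
Hydraulic radius R = A/P = 731.5/85.57 = 8.548 ft.
Manning's equation: Q = (1.486/n) A R^(2/3) S^(1/2) = (1.486/0.015) × 731.5 × 8.548^(2/3) × 0.0081^(1/2) = 27300 ft³/s.

Q = 27300 ft³/s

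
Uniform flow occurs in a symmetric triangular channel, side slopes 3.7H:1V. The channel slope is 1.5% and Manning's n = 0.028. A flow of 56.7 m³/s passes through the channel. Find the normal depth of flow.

y_n = 1.92 m

Manning's equation rearranged: A R^(2/3) = nQ / (1·√S) = 0.028 × 56.7 / (√0.015) = 12.96.
At y = 2.19 m: A R^(2/3) = 18.41 — too large.
At y = 1.58 m: A R^(2/3) = 7.71 — too small.
At y = 1.92 m: A R^(2/3) = 12.97 — close enough.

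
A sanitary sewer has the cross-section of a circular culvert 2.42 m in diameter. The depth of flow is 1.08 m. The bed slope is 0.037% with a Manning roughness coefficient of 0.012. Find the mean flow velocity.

For a circular section of diameter D = 2.42 m at depth y = 1.08 m, the central angle is θ = 2 arccos(1 − 2y/D) = 2.926 rad. Then A = (D²/8)(θ − sin θ) = 1.986 m² and P = Dθ/2 = 3.541 m.
Hydraulic radius R = A/P = 1.986/3.541 = 0.5608 m.
From Manning's equation, V = (1/n) R^(2/3) S^(1/2) = (1/0.012) × 0.5608^(2/3) × 0.00037^(1/2) = 1.09 m/s.

V = 1.09 m/s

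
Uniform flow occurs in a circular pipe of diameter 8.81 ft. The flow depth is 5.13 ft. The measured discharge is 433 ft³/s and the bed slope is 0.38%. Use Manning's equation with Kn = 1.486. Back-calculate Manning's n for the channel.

For a circular section of diameter D = 8.81 ft at depth y = 5.13 ft, the central angle is θ = 2 arccos(1 − 2y/D) = 3.472 rad. Then A = (D²/8)(θ − sin θ) = 36.84 ft² and P = Dθ/2 = 15.3 ft.
Hydraulic radius R = A/P = 36.84/15.3 = 2.408 ft.
Rearranging Manning's equation: n = (1.486/Q) A R^(2/3) S^(1/2) = (1.486/433) × 36.84 × 2.408^(2/3) × √0.0038 = 0.014.

n = 0.014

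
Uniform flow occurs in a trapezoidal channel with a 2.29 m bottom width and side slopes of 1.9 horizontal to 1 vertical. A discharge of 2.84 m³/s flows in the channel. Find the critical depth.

At critical depth, Q² T / (g A³) = 1, i.e. A³/T = Q²/g = 2.84²/9.81 = 0.8222.
Try y = 0.545 m: A³/T = 1.365 — high.
Try y = 0.401 m: A³/T = 0.4806 — low.
Try y = 0.47 m: A³/T = 0.8214 — ≈ 0.8222.

y_c = 0.47 m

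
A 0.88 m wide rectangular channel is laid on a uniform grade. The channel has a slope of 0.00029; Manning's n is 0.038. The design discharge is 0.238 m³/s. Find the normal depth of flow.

y_n = 1.27 m

Manning's equation rearranged: A R^(2/3) = nQ / (1·√S) = 0.038 × 0.238 / (√0.00029) = 0.5311.
At y = 1.48 m: A R^(2/3) = 0.6334 — over.
At y = 0.873 m: A R^(2/3) = 0.3386 — short.
At y = 1.27 m: A R^(2/3) = 0.5302 — ≈ 0.5311.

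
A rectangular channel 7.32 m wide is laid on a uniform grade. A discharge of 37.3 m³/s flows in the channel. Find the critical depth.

For a rectangular channel, critical depth y_c = (q²/g)^(1/3) where q = Q/b = 37.3/7.32 = 5.096 m²/s.
So y_c = (5.096²/9.81)^(1/3) = 1.38 m.

y_c = 1.38 m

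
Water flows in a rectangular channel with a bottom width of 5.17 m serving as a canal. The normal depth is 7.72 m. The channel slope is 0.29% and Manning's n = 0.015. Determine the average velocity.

Flow area A = b·y = 5.17 × 7.72 = 39.91 m². Wetted perimeter P = b + 2y = 5.17 + 2×7.72 = 20.61 m.
Hydraulic radius R = A/P = 39.91/20.61 = 1.937 m.
From Manning's equation, V = (1/n) R^(2/3) S^(1/2) = (1/0.015) × 1.937^(2/3) × 0.0029^(1/2) = 5.58 m/s.

V = 5.58 m/s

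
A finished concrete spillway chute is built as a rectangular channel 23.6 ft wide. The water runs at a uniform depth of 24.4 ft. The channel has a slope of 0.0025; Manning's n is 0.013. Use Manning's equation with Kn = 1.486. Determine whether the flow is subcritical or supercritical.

Flow area A = b·y = 23.6 × 24.4 = 575.8 ft². Wetted perimeter P = b + 2y = 23.6 + 2×24.4 = 72.4 ft.
Hydraulic radius R = A/P = 575.8/72.4 = 7.954 ft.
V = (1.486/n) R^(2/3) √S = (1.486/0.013) × 7.954^(2/3) × √0.0025 = 22.77 ft/s. Hydraulic depth D_h = A/T = 575.8/23.6 = 24.4 ft.
Froude number Fr = V/√(g·D_h) = 22.77/√(32.2×24.4) = 0.812, which is less than 1, so the flow is subcritical.

subcritical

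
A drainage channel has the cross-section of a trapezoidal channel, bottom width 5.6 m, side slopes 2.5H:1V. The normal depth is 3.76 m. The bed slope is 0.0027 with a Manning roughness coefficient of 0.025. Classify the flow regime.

With bottom width b = 5.6 m and side slope z = 2.5: A = (b + zy)y = (5.6 + 2.5×3.76)×3.76 = 56.4 m²; P = b + 2y√(1+z²) = 5.6 + 2×3.76×2.693 = 25.85 m.
Hydraulic radius R = A/P = 56.4/25.85 = 2.182 m.
V = (1/n) R^(2/3) √S = (1/0.025) × 2.182^(2/3) × √0.0027 = 3.497 m/s. Hydraulic depth D_h = A/T = 56.4/24.4 = 2.311 m.
Froude number Fr = V/√(g·D_h) = 3.497/√(9.81×2.311) = 0.734, which is less than 1, so the flow is subcritical.

subcritical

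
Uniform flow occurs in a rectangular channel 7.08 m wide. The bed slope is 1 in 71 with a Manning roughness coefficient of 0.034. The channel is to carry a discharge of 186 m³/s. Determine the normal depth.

y_n = 4.71 m

Manning's equation rearranged: A R^(2/3) = nQ / (1·√S) = 0.034 × 186 / (√0.01408) = 53.29.
At y = 3.96 m: A R^(2/3) = 42.54 — too small.
At y = 5.55 m: A R^(2/3) = 65.69 — too large.
At y = 4.71 m: A R^(2/3) = 53.3 — close enough.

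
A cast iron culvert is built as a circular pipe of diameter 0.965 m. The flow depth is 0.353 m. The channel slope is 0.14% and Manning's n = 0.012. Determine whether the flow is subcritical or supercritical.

subcritical

For a circular section of diameter D = 0.965 m at depth y = 0.353 m, the central angle is θ = 2 arccos(1 − 2y/D) = 2.598 rad. Then A = (D²/8)(θ − sin θ) = 0.2422 m² and P = Dθ/2 = 1.254 m.
Hydraulic radius R = A/P = 0.2422/1.254 = 0.1932 m.
V = (1/n) R^(2/3) √S = (1/0.012) × 0.1932^(2/3) × √0.0014 = 1.042 m/s. Hydraulic depth D_h = A/T = 0.2422/0.9296 = 0.2606 m.
Froude number Fr = V/√(g·D_h) = 1.042/√(9.81×0.2606) = 0.652, which is less than 1, so the flow is subcritical.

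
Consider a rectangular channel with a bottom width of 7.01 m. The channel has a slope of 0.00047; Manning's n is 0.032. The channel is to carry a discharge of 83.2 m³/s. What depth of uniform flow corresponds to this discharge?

y_n = 9.38 m

Manning's equation rearranged: A R^(2/3) = nQ / (1·√S) = 0.032 × 83.2 / (√0.00047) = 122.8.
At y = 6.7 m: A R^(2/3) = 81.86 — short.
At y = 10.6 m: A R^(2/3) = 141.7 — over.
At y = 9.38 m: A R^(2/3) = 122.8 — ≈ 122.8.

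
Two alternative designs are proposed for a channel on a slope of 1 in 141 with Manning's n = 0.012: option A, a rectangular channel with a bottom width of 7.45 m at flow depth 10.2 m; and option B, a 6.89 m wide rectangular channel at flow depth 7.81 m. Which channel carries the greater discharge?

channel A

Channel A: Flow area A = b·y = 7.45 × 10.2 = 75.99 m². Wetted perimeter P = b + 2y = 7.45 + 2×10.2 = 27.85 m. Hydraulic radius R = A/P = 75.99/27.85 = 2.729 m. Q_A = (1/0.012)·75.99·2.729^(2/3)·√0.007092 = 1041 m³/s.
Channel B: Flow area A = b·y = 6.89 × 7.81 = 53.81 m². Wetted perimeter P = b + 2y = 6.89 + 2×7.81 = 22.51 m. Hydraulic radius R = A/P = 53.81/22.51 = 2.391 m. Q_B = (1/0.012)·53.81·2.391^(2/3)·√0.007092 = 675.2 m³/s.
Q_A = 1041 m³/s vs Q_B = 675.2 m³/s, so channel A carries more.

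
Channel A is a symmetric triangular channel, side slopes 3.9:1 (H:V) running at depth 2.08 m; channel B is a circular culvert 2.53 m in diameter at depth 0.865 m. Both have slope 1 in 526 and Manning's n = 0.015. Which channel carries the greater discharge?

Channel A: For a triangular section with side slope z = 3.9: A = zy² = 3.9×2.08² = 16.87 m²; P = 2y√(1+z²) = 2×2.08×4.026 = 16.75 m. Hydraulic radius R = A/P = 16.87/16.75 = 1.007 m. Q_A = (1/0.015)·16.87·1.007^(2/3)·√0.001901 = 49.29 m³/s.
Channel B: For a circular section of diameter D = 2.53 m at depth y = 0.865 m, the central angle is θ = 2 arccos(1 − 2y/D) = 2.498 rad. Then A = (D²/8)(θ − sin θ) = 1.519 m² and P = Dθ/2 = 3.16 m. Hydraulic radius R = A/P = 1.519/3.16 = 0.4806 m. Q_B = (1/0.015)·1.519·0.4806^(2/3)·√0.001901 = 2.709 m³/s.
Q_A = 49.29 m³/s vs Q_B = 2.709 m³/s, so channel A carries more.

channel A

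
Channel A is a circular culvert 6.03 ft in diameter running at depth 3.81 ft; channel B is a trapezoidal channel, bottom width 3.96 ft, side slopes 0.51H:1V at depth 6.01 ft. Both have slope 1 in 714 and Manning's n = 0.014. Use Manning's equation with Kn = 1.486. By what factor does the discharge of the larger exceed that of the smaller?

2.79

Channel A: For a circular section of diameter D = 6.03 ft at depth y = 3.81 ft, the central angle is θ = 2 arccos(1 − 2y/D) = 3.675 rad. Then A = (D²/8)(θ − sin θ) = 19.02 ft² and P = Dθ/2 = 11.08 ft. Hydraulic radius R = A/P = 19.02/11.08 = 1.716 ft. Q_A = (1.486/0.014)·19.02·1.716^(2/3)·√0.001401 = 108.3 ft³/s.
Channel B: With bottom width b = 3.96 ft and side slope z = 0.51: A = (b + zy)y = (3.96 + 0.51×6.01)×6.01 = 42.22 ft²; P = b + 2y√(1+z²) = 3.96 + 2×6.01×1.123 = 17.45 ft. Hydraulic radius R = A/P = 42.22/17.45 = 2.419 ft. Q_B = (1.486/0.014)·42.22·2.419^(2/3)·√0.001401 = 302.2 ft³/s.
The larger discharge is 302.2 ft³/s and the smaller is 108.3 ft³/s; the ratio is 2.79.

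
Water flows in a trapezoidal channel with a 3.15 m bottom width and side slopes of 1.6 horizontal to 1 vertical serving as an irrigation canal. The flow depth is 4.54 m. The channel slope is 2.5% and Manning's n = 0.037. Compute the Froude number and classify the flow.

supercritical

With bottom width b = 3.15 m and side slope z = 1.6: A = (b + zy)y = (3.15 + 1.6×4.54)×4.54 = 47.28 m²; P = b + 2y√(1+z²) = 3.15 + 2×4.54×1.887 = 20.28 m.
Hydraulic radius R = A/P = 47.28/20.28 = 2.331 m.
V = (1/n) R^(2/3) √S = (1/0.037) × 2.331^(2/3) × √0.025 = 7.513 m/s. Hydraulic depth D_h = A/T = 47.28/17.68 = 2.674 m.
Froude number Fr = V/√(g·D_h) = 7.513/√(9.81×2.674) = 1.47, which is greater than 1, so the flow is supercritical.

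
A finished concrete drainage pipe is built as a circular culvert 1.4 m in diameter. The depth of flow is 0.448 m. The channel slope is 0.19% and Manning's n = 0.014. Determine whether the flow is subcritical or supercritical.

subcritical

For a circular section of diameter D = 1.4 m at depth y = 0.448 m, the central angle is θ = 2 arccos(1 − 2y/D) = 2.405 rad. Then A = (D²/8)(θ − sin θ) = 0.4247 m² and P = Dθ/2 = 1.684 m.
Hydraulic radius R = A/P = 0.4247/1.684 = 0.2522 m.
V = (1/n) R^(2/3) √S = (1/0.014) × 0.2522^(2/3) × √0.0019 = 1.243 m/s. Hydraulic depth D_h = A/T = 0.4247/1.306 = 0.3251 m.
Froude number Fr = V/√(g·D_h) = 1.243/√(9.81×0.3251) = 0.696, which is less than 1, so the flow is subcritical.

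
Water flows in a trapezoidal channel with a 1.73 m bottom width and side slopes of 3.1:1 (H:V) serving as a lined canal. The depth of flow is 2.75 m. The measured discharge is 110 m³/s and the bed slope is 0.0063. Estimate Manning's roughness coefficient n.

n = 0.0259

With bottom width b = 1.73 m and side slope z = 3.1: A = (b + zy)y = (1.73 + 3.1×2.75)×2.75 = 28.2 m²; P = b + 2y√(1+z²) = 1.73 + 2×2.75×3.257 = 19.65 m.
Hydraulic radius R = A/P = 28.2/19.65 = 1.436 m.
Rearranging Manning's equation: n = (1/Q) A R^(2/3) S^(1/2) = (1/110) × 28.2 × 1.436^(2/3) × √0.0063 = 0.0259.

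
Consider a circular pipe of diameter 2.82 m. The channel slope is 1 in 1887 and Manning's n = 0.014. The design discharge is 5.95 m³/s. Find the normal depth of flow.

Manning's equation rearranged: A R^(2/3) = nQ / (1·√S) = 0.014 × 5.95 / (√0.0005299) = 3.619.
Try y = 2.13 m: A R^(2/3) = 4.548 — high.
Try y = 1.79 m: A R^(2/3) = 3.616 — close enough.

y_n = 1.79 m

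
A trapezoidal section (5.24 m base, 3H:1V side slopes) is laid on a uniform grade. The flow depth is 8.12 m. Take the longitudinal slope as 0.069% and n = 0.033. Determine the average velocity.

With bottom width b = 5.24 m and side slope z = 3: A = (b + zy)y = (5.24 + 3×8.12)×8.12 = 240.4 m²; P = b + 2y√(1+z²) = 5.24 + 2×8.12×3.162 = 56.6 m.
Hydraulic radius R = A/P = 240.4/56.6 = 4.247 m.
From Manning's equation, V = (1/n) R^(2/3) S^(1/2) = (1/0.033) × 4.247^(2/3) × 0.00069^(1/2) = 2.09 m/s.

V = 2.09 m/s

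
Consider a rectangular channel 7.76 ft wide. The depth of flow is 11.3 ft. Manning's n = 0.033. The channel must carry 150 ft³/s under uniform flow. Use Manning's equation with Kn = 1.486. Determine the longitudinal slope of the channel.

Flow area A = b·y = 7.76 × 11.3 = 87.69 ft². Wetted perimeter P = b + 2y = 7.76 + 2×11.3 = 30.36 ft.
Hydraulic radius R = A/P = 87.69/30.36 = 2.888 ft.
From Manning's equation, S = [nQ / (1.486 A R^(2/3))]² = [0.033 × 150 / (1.486 × 87.69 × 2.888^(2/3))]² = 0.000351.

S = 0.000351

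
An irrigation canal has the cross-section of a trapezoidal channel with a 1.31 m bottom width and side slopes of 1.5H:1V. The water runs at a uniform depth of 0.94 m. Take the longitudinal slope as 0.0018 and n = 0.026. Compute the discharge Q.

With bottom width b = 1.31 m and side slope z = 1.5: A = (b + zy)y = (1.31 + 1.5×0.94)×0.94 = 2.557 m²; P = b + 2y√(1+z²) = 1.31 + 2×0.94×1.803 = 4.699 m.
Hydraulic radius R = A/P = 2.557/4.699 = 0.5441 m.
Manning's equation: Q = (1/n) A R^(2/3) S^(1/2) = (1/0.026) × 2.557 × 0.5441^(2/3) × 0.0018^(1/2) = 2.78 m³/s.

Q = 2.78 m³/s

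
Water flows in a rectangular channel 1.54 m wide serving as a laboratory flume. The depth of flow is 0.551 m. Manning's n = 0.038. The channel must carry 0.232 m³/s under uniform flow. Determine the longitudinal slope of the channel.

S = 0.000491

Flow area A = b·y = 1.54 × 0.551 = 0.8485 m². Wetted perimeter P = b + 2y = 1.54 + 2×0.551 = 2.642 m.
Hydraulic radius R = A/P = 0.8485/2.642 = 0.3212 m.
From Manning's equation, S = [nQ / (1 A R^(2/3))]² = [0.038 × 0.232 / (1 × 0.8485 × 0.3212^(2/3))]² = 0.000491.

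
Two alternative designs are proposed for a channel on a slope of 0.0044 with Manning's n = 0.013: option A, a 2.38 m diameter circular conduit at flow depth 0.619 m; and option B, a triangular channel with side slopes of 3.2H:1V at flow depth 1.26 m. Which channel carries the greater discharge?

Channel A: For a circular section of diameter D = 2.38 m at depth y = 0.619 m, the central angle is θ = 2 arccos(1 − 2y/D) = 2.141 rad. Then A = (D²/8)(θ − sin θ) = 0.9195 m² and P = Dθ/2 = 2.547 m. Hydraulic radius R = A/P = 0.9195/2.547 = 0.361 m. Q_A = (1/0.013)·0.9195·0.361^(2/3)·√0.0044 = 2.379 m³/s.
Channel B: For a triangular section with side slope z = 3.2: A = zy² = 3.2×1.26² = 5.08 m²; P = 2y√(1+z²) = 2×1.26×3.353 = 8.449 m. Hydraulic radius R = A/P = 5.08/8.449 = 0.6013 m. Q_B = (1/0.013)·5.08·0.6013^(2/3)·√0.0044 = 18.47 m³/s.
Q_A = 2.379 m³/s vs Q_B = 18.47 m³/s, so channel B carries more.

channel B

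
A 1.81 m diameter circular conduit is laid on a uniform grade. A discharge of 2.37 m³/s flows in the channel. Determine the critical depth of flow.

At critical depth, Q² T / (g A³) = 1, i.e. A³/T = Q²/g = 2.37²/9.81 = 0.5726.
At y = 0.517 m: A³/T = 0.1364 — too small.
At y = 0.812 m: A³/T = 0.7772 — too large.
At y = 0.75 m: A³/T = 0.5732 — close enough.

y_c = 0.75 m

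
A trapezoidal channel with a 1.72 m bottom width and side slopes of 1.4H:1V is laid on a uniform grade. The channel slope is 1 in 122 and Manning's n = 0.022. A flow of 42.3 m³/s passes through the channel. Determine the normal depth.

Manning's equation rearranged: A R^(2/3) = nQ / (1·√S) = 0.022 × 42.3 / (√0.008197) = 10.28.
Trying y = 1.56 m: A R^(2/3) = 5.504 — too small.
Trying y = 2.28 m: A R^(2/3) = 12.44 — too large.
Trying y = 2.09 m: A R^(2/3) = 10.28 — ≈ 10.28.

y_n = 2.09 m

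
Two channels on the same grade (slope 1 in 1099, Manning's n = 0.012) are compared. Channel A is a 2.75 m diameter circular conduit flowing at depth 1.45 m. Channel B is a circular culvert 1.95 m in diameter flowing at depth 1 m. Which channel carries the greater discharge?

Channel A: For a circular section of diameter D = 2.75 m at depth y = 1.45 m, the central angle is θ = 2 arccos(1 − 2y/D) = 3.251 rad. Then A = (D²/8)(θ − sin θ) = 3.176 m² and P = Dθ/2 = 4.47 m. Hydraulic radius R = A/P = 3.176/4.47 = 0.7105 m. Q_A = (1/0.012)·3.176·0.7105^(2/3)·√0.0009099 = 6.357 m³/s.
Channel B: For a circular section of diameter D = 1.95 m at depth y = 1 m, the central angle is θ = 2 arccos(1 − 2y/D) = 3.193 rad. Then A = (D²/8)(θ − sin θ) = 1.542 m² and P = Dθ/2 = 3.113 m. Hydraulic radius R = A/P = 1.542/3.113 = 0.4953 m. Q_B = (1/0.012)·1.542·0.4953^(2/3)·√0.0009099 = 2.427 m³/s.
Q_A = 6.357 m³/s vs Q_B = 2.427 m³/s, so channel A carries more.

channel A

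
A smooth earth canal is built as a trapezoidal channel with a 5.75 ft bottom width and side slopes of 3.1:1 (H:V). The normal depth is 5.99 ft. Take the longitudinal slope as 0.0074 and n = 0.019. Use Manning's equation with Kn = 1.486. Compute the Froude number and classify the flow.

With bottom width b = 5.75 ft and side slope z = 3.1: A = (b + zy)y = (5.75 + 3.1×5.99)×5.99 = 145.7 ft²; P = b + 2y√(1+z²) = 5.75 + 2×5.99×3.257 = 44.77 ft.
Hydraulic radius R = A/P = 145.7/44.77 = 3.254 ft.
V = (1.486/n) R^(2/3) √S = (1.486/0.019) × 3.254^(2/3) × √0.0074 = 14.77 ft/s. Hydraulic depth D_h = A/T = 145.7/42.89 = 3.397 ft.
Froude number Fr = V/√(g·D_h) = 14.77/√(32.2×3.397) = 1.41, which is greater than 1, so the flow is supercritical.

supercritical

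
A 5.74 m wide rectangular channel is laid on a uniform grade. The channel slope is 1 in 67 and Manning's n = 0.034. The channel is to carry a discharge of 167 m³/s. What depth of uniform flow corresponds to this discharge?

Manning's equation rearranged: A R^(2/3) = nQ / (1·√S) = 0.034 × 167 / (√0.01493) = 46.48.
Trying y = 3.86 m: A R^(2/3) = 30.89 — low.
Trying y = 6.33 m: A R^(2/3) = 57.19 — high.
Trying y = 5.34 m: A R^(2/3) = 46.47 — close enough.

y_n = 5.34 m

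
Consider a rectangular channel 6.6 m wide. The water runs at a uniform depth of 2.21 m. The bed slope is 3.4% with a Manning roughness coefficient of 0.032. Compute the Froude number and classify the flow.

supercritical

Flow area A = b·y = 6.6 × 2.21 = 14.59 m². Wetted perimeter P = b + 2y = 6.6 + 2×2.21 = 11.02 m.
Hydraulic radius R = A/P = 14.59/11.02 = 1.324 m.
V = (1/n) R^(2/3) √S = (1/0.032) × 1.324^(2/3) × √0.034 = 6.946 m/s. Hydraulic depth D_h = A/T = 14.59/6.6 = 2.21 m.
Froude number Fr = V/√(g·D_h) = 6.946/√(9.81×2.21) = 1.49, which is greater than 1, so the flow is supercritical.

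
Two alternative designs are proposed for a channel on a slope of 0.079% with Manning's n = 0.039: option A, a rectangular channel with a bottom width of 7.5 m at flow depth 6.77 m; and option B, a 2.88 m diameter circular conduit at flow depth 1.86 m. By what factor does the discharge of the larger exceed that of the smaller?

Channel A: Flow area A = b·y = 7.5 × 6.77 = 50.77 m². Wetted perimeter P = b + 2y = 7.5 + 2×6.77 = 21.04 m. Hydraulic radius R = A/P = 50.77/21.04 = 2.413 m. Q_A = (1/0.039)·50.77·2.413^(2/3)·√0.00079 = 65.84 m³/s.
Channel B: For a circular section of diameter D = 2.88 m at depth y = 1.86 m, the central angle is θ = 2 arccos(1 − 2y/D) = 3.734 rad. Then A = (D²/8)(θ − sin θ) = 4.449 m² and P = Dθ/2 = 5.376 m. Hydraulic radius R = A/P = 4.449/5.376 = 0.8276 m. Q_B = (1/0.039)·4.449·0.8276^(2/3)·√0.00079 = 2.827 m³/s.
The larger discharge is 65.84 m³/s and the smaller is 2.827 m³/s; the ratio is 23.3.

23.3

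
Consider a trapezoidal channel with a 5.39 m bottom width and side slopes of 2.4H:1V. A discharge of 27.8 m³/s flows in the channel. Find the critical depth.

At critical depth, Q² T / (g A³) = 1, i.e. A³/T = Q²/g = 27.8²/9.81 = 78.78.
At y = 1.27 m: A³/T = 107.1 — high.
At y = 1.16 m: A³/T = 77.79 — matches.

y_c = 1.16 m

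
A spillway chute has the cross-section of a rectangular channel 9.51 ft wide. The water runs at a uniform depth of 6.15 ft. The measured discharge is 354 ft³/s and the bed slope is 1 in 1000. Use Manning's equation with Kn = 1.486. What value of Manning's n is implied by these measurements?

Flow area A = b·y = 9.51 × 6.15 = 58.49 ft². Wetted perimeter P = b + 2y = 9.51 + 2×6.15 = 21.81 ft.
Hydraulic radius R = A/P = 58.49/21.81 = 2.682 ft.
Rearranging Manning's equation: n = (1.486/Q) A R^(2/3) S^(1/2) = (1.486/354) × 58.49 × 2.682^(2/3) × √0.001 = 0.015.

n = 0.015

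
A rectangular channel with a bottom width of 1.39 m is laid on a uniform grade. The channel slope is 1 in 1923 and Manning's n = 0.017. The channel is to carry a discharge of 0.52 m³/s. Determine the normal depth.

y_n = 0.595 m

Manning's equation rearranged: A R^(2/3) = nQ / (1·√S) = 0.017 × 0.52 / (√0.00052) = 0.3877.
Trying y = 0.469 m: A R^(2/3) = 0.279 — too small.
Trying y = 0.672 m: A R^(2/3) = 0.4565 — too large.
Trying y = 0.595 m: A R^(2/3) = 0.3874 — ≈ 0.3877.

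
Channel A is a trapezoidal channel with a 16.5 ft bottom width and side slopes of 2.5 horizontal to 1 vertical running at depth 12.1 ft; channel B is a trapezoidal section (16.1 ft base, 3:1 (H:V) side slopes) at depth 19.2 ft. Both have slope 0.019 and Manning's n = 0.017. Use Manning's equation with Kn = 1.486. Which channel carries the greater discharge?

Channel A: With bottom width b = 16.5 ft and side slope z = 2.5: A = (b + zy)y = (16.5 + 2.5×12.1)×12.1 = 565.7 ft²; P = b + 2y√(1+z²) = 16.5 + 2×12.1×2.693 = 81.66 ft. Hydraulic radius R = A/P = 565.7/81.66 = 6.927 ft. Q_A = (1.486/0.017)·565.7·6.927^(2/3)·√0.019 = 24770 ft³/s.
Channel B: With bottom width b = 16.1 ft and side slope z = 3: A = (b + zy)y = (16.1 + 3×19.2)×19.2 = 1415 ft²; P = b + 2y√(1+z²) = 16.1 + 2×19.2×3.162 = 137.5 ft. Hydraulic radius R = A/P = 1415/137.5 = 10.29 ft. Q_B = (1.486/0.017)·1415·10.29^(2/3)·√0.019 = 80650 ft³/s.
Q_A = 24770 ft³/s vs Q_B = 80650 ft³/s, so channel B carries more.

channel B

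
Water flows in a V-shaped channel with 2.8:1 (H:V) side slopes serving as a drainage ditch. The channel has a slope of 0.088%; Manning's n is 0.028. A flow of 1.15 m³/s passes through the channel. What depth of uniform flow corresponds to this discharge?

y_n = 0.846 m

Manning's equation rearranged: A R^(2/3) = nQ / (1·√S) = 0.028 × 1.15 / (√0.00088) = 1.085.
At y = 0.594 m: A R^(2/3) = 0.4225 — low.
At y = 1.02 m: A R^(2/3) = 1.787 — high.
At y = 0.846 m: A R^(2/3) = 1.085 — ≈ 1.085.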